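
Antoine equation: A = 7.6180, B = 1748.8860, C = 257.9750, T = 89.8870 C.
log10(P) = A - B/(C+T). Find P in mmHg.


C+T = 347.8620
B/(C+T) = 5.0275
log10(P) = 7.6180 - 5.0275 = 2.5905
P = 10^2.5905 = 389.4681 mmHg

389.4681 mmHg


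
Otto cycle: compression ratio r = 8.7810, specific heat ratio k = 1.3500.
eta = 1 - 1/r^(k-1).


r^(k-1) = 2.1391
eta = 1 - 1/2.1391 = 0.5325 = 53.2524%

53.2524%


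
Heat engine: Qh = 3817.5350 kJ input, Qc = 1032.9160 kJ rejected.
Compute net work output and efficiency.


W = 3817.5350 - 1032.9160 = 2784.6190 kJ
eta = 2784.6190 / 3817.5350 = 0.7294 = 72.9429%

W = 2784.6190 kJ, eta = 72.9429%


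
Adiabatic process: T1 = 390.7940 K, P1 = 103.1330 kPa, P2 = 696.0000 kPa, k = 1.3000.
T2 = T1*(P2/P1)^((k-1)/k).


(k-1)/k = 0.2308
(P2/P1)^exp = 1.5537
T2 = 390.7940 * 1.5537 = 607.1618 K

607.1618 K


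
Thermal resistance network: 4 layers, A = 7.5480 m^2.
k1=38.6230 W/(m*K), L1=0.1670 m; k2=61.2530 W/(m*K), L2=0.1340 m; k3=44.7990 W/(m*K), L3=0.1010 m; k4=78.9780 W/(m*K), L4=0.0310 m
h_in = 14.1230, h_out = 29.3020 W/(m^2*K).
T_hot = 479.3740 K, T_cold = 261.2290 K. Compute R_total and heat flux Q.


R_conv_in = 1/(14.1230*7.5480) = 0.0094
R_1 = 0.1670/(38.6230*7.5480) = 0.0006
R_2 = 0.1340/(61.2530*7.5480) = 0.0003
R_3 = 0.1010/(44.7990*7.5480) = 0.0003
R_4 = 0.0310/(78.9780*7.5480) = 5.2002e-05
R_conv_out = 1/(29.3020*7.5480) = 0.0045
R_total = 0.0151 K/W
Q = 218.1450 / 0.0151 = 14431.8011 W

R_total = 0.0151 K/W, Q = 14431.8011 W


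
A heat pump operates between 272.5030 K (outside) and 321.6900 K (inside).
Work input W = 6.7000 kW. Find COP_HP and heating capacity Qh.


COP = 321.6900 / 49.1870 = 6.5401
Qh = 6.5401 * 6.7000 = 43.8190 kW

COP = 6.5401, Qh = 43.8190 kW


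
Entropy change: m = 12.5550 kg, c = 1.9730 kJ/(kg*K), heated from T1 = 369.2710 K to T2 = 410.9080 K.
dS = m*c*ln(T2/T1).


T2/T1 = 1.1128
ln(T2/T1) = 0.1068
dS = 12.5550 * 1.9730 * 0.1068 = 2.6465 kJ/K

2.6465 kJ/K


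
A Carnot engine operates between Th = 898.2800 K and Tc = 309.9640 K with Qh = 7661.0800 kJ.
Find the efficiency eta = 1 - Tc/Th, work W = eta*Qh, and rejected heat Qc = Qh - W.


eta = 1 - 309.9640/898.2800 = 0.6549
W = 0.6549 * 7661.0800 = 5017.5179 kJ
Qc = 7661.0800 - 5017.5179 = 2643.5621 kJ

eta = 65.4936%, W = 5017.5179 kJ, Qc = 2643.5621 kJ


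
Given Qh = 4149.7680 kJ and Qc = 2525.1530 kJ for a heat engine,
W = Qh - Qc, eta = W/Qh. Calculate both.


W = 4149.7680 - 2525.1530 = 1624.6150 kJ
eta = 1624.6150 / 4149.7680 = 0.3915 = 39.1495%

W = 1624.6150 kJ, eta = 39.1495%


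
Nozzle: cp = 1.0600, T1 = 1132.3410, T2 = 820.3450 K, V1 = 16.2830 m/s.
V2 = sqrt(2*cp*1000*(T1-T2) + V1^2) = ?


dT = 311.9960 K
2*cp*1000*dT = 661431.5200
V1^2 = 265.1361
V2 = sqrt(661696.6561) = 813.4474 m/s

813.4474 m/s


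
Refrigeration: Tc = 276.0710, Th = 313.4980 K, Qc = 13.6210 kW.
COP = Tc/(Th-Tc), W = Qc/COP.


COP = 276.0710 / 37.4270 = 7.3763
W = 13.6210 / 7.3763 = 1.8466 kW

COP = 7.3763, W = 1.8466 kW


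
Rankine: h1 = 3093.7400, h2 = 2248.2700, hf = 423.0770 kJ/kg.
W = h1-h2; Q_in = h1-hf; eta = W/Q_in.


W = 845.4700 kJ/kg
Q_in = 2670.6630 kJ/kg
eta = 0.3166 = 31.6577%

eta = 31.6577%


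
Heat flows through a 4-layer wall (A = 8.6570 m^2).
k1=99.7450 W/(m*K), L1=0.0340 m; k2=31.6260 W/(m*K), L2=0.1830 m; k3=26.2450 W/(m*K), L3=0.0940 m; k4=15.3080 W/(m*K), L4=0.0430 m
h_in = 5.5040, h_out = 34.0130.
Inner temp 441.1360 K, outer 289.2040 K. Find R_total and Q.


R_conv_in = 1/(5.5040*8.6570) = 0.0210
R_1 = 0.0340/(99.7450*8.6570) = 3.9375e-05
R_2 = 0.1830/(31.6260*8.6570) = 0.0007
R_3 = 0.0940/(26.2450*8.6570) = 0.0004
R_4 = 0.0430/(15.3080*8.6570) = 0.0003
R_conv_out = 1/(34.0130*8.6570) = 0.0034
R_total = 0.0258 K/W
Q = 151.9320 / 0.0258 = 5882.1521 W

R_total = 0.0258 K/W, Q = 5882.1521 W


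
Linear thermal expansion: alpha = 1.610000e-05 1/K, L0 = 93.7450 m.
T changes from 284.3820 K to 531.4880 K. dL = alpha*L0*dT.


dT = 247.1060 K
dL = 1.610000e-05 * 93.7450 * 247.1060 = 0.372956 m
L_final = 94.117956 m

dL = 0.372956 m


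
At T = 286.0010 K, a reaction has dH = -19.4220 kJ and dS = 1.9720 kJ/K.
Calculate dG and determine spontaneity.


T*dS = 286.0010 * 1.9720 = 563.9940 kJ
dG = -19.4220 - 563.9940 = -583.4160 kJ (spontaneous)

dG = -583.4160 kJ, spontaneous


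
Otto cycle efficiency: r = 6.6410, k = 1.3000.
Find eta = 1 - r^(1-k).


r^(k-1) = 1.7647
eta = 1 - 1/1.7647 = 0.4333 = 43.3330%

43.3330%


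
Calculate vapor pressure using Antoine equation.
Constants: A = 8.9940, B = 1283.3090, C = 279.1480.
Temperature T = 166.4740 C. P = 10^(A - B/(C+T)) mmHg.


C+T = 445.6220
B/(C+T) = 2.8798
log10(P) = 8.9940 - 2.8798 = 6.1142
P = 10^6.1142 = 1300723.0018 mmHg

1300723.0018 mmHg


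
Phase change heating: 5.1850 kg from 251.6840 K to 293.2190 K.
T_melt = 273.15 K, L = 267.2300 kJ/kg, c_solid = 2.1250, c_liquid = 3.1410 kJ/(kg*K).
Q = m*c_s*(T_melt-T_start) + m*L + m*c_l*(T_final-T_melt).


Q1 (sensible, solid) = 5.1850 * 2.1250 * 21.4660 = 236.5151 kJ
Q2 (latent) = 5.1850 * 267.2300 = 1385.5875 kJ
Q3 (sensible, liquid) = 5.1850 * 3.1410 * 20.0690 = 326.8454 kJ
Q_total = 1948.9481 kJ

1948.9481 kJ


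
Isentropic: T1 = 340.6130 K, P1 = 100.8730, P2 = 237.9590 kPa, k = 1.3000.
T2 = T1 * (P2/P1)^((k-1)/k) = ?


(k-1)/k = 0.2308
(P2/P1)^exp = 1.2190
T2 = 340.6130 * 1.2190 = 415.2171 K

415.2171 K


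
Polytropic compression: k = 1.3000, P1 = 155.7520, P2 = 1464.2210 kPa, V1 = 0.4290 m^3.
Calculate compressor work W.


(k-1)/k = 0.2308
(P2/P1)^exp = 1.6772
W = 4.3333 * 155.7520 * 0.4290 * (1.6772 - 1) = 196.0713 kJ

196.0713 kJ


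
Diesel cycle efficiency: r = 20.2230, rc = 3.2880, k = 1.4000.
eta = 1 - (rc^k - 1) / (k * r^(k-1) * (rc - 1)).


r^(k-1) = 3.3292
rc^k = 5.2930
eta = 0.5974 = 59.7430%

59.7430%


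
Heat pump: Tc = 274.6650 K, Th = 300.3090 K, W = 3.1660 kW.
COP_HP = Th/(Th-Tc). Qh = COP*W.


COP = 300.3090 / 25.6440 = 11.7107
Qh = 11.7107 * 3.1660 = 37.0761 kW

COP = 11.7107, Qh = 37.0761 kW


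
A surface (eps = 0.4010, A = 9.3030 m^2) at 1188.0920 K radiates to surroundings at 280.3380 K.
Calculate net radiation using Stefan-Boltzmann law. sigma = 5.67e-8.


T^4 = 1.9925e+12
Tsurr^4 = 6.1763e+09
Q = 0.4010 * 5.67e-8 * 9.3030 * 1.9863e+12 = 420148.1357 W

420148.1357 W


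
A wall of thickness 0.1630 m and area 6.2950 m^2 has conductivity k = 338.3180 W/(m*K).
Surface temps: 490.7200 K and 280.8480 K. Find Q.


dT = 209.8720 K
Q = 338.3180 * 6.2950 * 209.8720 / 0.1630 = 2742128.0797 W

2742128.0797 W


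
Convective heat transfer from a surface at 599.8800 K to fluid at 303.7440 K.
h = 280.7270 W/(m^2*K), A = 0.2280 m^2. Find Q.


dT = 296.1360 K
Q = 280.7270 * 0.2280 * 296.1360 = 18954.4086 W

18954.4086 W


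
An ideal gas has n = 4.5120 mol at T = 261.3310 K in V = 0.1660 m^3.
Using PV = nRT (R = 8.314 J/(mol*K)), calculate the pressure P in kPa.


P = nRT/V = 4.5120 * 8.314 * 261.3310 / 0.1660
= 9803.2492 / 0.1660 = 59055.7179 Pa = 59.0557 kPa

59.0557 kPa


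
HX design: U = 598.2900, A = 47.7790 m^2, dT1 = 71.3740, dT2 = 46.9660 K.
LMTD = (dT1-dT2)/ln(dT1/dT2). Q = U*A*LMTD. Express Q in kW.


LMTD = 58.3212 K
Q = 598.2900 * 47.7790 * 58.3212 = 1667152.9439 W = 1667.1529 kW

1667.1529 kW


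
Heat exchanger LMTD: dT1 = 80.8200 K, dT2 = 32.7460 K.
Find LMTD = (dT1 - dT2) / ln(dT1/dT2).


dT1/dT2 = 2.4681
ln(dT1/dT2) = 0.9034
LMTD = 48.0740 / 0.9034 = 53.2120 K

53.2120 K


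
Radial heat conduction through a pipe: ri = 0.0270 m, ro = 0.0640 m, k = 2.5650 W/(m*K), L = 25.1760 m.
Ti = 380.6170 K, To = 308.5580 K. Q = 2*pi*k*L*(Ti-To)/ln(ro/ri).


dT = 72.0590 K
ln(ro/ri) = 0.8630
Q = 2*pi*2.5650*25.1760*72.0590 / 0.8630 = 33877.2497 W

33877.2497 W


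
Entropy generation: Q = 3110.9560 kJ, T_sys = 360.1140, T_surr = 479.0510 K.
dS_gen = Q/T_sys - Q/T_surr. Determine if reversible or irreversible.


dS_sys = 3110.9560/360.1140 = 8.6388 kJ/K
dS_surr = -3110.9560/479.0510 = -6.4940 kJ/K
dS_gen = 8.6388 - 6.4940 = 2.1448 kJ/K (irreversible)

dS_gen = 2.1448 kJ/K, irreversible


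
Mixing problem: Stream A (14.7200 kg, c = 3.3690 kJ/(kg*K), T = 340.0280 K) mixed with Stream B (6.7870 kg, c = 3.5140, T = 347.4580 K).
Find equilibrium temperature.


num = 25149.2656
den = 73.4412
Tf = 342.4408 K

342.4408 K


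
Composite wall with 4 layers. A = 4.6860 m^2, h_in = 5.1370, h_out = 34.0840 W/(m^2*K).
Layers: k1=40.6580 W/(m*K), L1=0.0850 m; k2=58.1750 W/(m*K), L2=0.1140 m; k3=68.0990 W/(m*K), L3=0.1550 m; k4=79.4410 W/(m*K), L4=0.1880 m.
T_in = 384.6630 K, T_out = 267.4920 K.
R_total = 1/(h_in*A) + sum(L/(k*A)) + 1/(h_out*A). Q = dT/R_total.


R_conv_in = 1/(5.1370*4.6860) = 0.0415
R_1 = 0.0850/(40.6580*4.6860) = 0.0004
R_2 = 0.1140/(58.1750*4.6860) = 0.0004
R_3 = 0.1550/(68.0990*4.6860) = 0.0005
R_4 = 0.1880/(79.4410*4.6860) = 0.0005
R_conv_out = 1/(34.0840*4.6860) = 0.0063
R_total = 0.0497 K/W
Q = 117.1710 / 0.0497 = 2359.5504 W

R_total = 0.0497 K/W, Q = 2359.5504 W


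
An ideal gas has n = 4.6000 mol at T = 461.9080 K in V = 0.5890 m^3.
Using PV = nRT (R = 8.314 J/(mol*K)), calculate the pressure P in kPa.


P = nRT/V = 4.6000 * 8.314 * 461.9080 / 0.5890
= 17665.3943 / 0.5890 = 29992.1805 Pa = 29.9922 kPa

29.9922 kPa


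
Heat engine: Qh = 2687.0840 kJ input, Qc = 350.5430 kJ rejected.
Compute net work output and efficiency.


W = 2687.0840 - 350.5430 = 2336.5410 kJ
eta = 2336.5410 / 2687.0840 = 0.8695 = 86.9545%

W = 2336.5410 kJ, eta = 86.9545%


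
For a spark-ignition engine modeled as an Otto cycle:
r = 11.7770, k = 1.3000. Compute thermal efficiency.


r^(k-1) = 2.0956
eta = 1 - 1/2.0956 = 0.5228 = 52.2812%

52.2812%


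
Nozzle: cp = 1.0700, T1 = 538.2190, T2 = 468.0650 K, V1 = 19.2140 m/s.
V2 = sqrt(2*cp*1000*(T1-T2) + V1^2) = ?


dT = 70.1540 K
2*cp*1000*dT = 150129.5600
V1^2 = 369.1778
V2 = sqrt(150498.7378) = 387.9417 m/s

387.9417 m/s


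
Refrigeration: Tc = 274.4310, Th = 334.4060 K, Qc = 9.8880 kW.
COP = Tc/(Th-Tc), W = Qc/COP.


COP = 274.4310 / 59.9750 = 4.5758
W = 9.8880 / 4.5758 = 2.1610 kW

COP = 4.5758, W = 2.1610 kW


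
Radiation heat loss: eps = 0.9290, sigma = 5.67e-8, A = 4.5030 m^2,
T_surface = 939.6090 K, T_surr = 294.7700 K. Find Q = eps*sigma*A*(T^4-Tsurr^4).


T^4 = 7.7945e+11
Tsurr^4 = 7.5498e+09
Q = 0.9290 * 5.67e-8 * 4.5030 * 7.7190e+11 = 183089.0244 W

183089.0244 W


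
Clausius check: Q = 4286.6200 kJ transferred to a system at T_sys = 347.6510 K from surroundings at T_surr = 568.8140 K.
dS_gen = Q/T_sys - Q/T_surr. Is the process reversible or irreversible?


dS_sys = 4286.6200/347.6510 = 12.3302 kJ/K
dS_surr = -4286.6200/568.8140 = -7.5361 kJ/K
dS_gen = 12.3302 - 7.5361 = 4.7942 kJ/K (irreversible)

dS_gen = 4.7942 kJ/K, irreversible


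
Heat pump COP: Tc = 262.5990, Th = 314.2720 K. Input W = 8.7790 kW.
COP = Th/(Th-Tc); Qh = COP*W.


COP = 314.2720 / 51.6730 = 6.0819
Qh = 6.0819 * 8.7790 = 53.3933 kW

COP = 6.0819, Qh = 53.3933 kW


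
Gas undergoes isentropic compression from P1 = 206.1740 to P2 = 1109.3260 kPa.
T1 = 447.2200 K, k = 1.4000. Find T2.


(k-1)/k = 0.2857
(P2/P1)^exp = 1.6174
T2 = 447.2200 * 1.6174 = 723.3166 K

723.3166 K


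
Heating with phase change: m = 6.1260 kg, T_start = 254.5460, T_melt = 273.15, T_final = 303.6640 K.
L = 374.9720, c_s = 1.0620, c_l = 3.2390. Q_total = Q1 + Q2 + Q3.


Q1 (sensible, solid) = 6.1260 * 1.0620 * 18.6040 = 121.0341 kJ
Q2 (latent) = 6.1260 * 374.9720 = 2297.0785 kJ
Q3 (sensible, liquid) = 6.1260 * 3.2390 * 30.5140 = 605.4623 kJ
Q_total = 3023.5749 kJ

3023.5749 kJ


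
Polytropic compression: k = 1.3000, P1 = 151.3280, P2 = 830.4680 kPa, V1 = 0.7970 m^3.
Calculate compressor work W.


(k-1)/k = 0.2308
(P2/P1)^exp = 1.4813
W = 4.3333 * 151.3280 * 0.7970 * (1.4813 - 1) = 251.5246 kJ

251.5246 kJ


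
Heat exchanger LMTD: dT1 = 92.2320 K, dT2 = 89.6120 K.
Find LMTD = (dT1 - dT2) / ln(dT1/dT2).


dT1/dT2 = 1.0292
ln(dT1/dT2) = 0.0288
LMTD = 2.6200 / 0.0288 = 90.9157 K

90.9157 K


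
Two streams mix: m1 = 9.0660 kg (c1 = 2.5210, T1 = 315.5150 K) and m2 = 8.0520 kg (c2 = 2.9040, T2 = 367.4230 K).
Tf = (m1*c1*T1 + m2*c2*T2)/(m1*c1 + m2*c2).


num = 15802.6721
den = 46.2384
Tf = 341.7652 K

341.7652 K


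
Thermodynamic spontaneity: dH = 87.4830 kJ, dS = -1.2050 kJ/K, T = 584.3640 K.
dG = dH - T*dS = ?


T*dS = 584.3640 * -1.2050 = -704.1586 kJ
dG = 87.4830 + 704.1586 = 791.6416 kJ (non-spontaneous)

dG = 791.6416 kJ, non-spontaneous


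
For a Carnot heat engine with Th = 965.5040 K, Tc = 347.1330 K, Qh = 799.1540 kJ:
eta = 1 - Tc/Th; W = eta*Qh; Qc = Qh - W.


eta = 1 - 347.1330/965.5040 = 0.6405
W = 0.6405 * 799.1540 = 511.8297 kJ
Qc = 799.1540 - 511.8297 = 287.3243 kJ

eta = 64.0464%, W = 511.8297 kJ, Qc = 287.3243 kJ


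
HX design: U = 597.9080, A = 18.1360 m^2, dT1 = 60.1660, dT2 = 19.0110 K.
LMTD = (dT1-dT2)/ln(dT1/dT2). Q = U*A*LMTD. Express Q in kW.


LMTD = 35.7220 K
Q = 597.9080 * 18.1360 * 35.7220 = 387357.7081 W = 387.3577 kW

387.3577 kW


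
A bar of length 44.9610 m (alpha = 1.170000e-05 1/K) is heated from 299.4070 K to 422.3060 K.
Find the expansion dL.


dT = 122.8990 K
dL = 1.170000e-05 * 44.9610 * 122.8990 = 0.064650 m
L_final = 45.025650 m

dL = 0.064650 m


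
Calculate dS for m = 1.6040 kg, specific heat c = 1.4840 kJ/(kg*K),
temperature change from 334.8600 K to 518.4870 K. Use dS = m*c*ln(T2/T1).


T2/T1 = 1.5484
ln(T2/T1) = 0.4372
dS = 1.6040 * 1.4840 * 0.4372 = 1.0407 kJ/K

1.0407 kJ/K


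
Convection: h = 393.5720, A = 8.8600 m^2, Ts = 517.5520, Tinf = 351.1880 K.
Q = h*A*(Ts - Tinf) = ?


dT = 166.3640 K
Q = 393.5720 * 8.8600 * 166.3640 = 580119.2402 W

580119.2402 W


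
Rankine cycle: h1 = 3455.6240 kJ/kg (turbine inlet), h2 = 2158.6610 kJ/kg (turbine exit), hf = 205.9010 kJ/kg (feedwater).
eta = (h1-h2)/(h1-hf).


W = 1296.9630 kJ/kg
Q_in = 3249.7230 kJ/kg
eta = 0.3991 = 39.9100%

eta = 39.9100%


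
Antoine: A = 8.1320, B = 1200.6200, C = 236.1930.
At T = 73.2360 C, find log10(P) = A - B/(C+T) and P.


C+T = 309.4290
B/(C+T) = 3.8801
log10(P) = 8.1320 - 3.8801 = 4.2519
P = 10^4.2519 = 17860.1597 mmHg

17860.1597 mmHg


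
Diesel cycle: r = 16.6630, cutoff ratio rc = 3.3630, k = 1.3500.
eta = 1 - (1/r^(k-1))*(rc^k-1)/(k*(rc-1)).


r^(k-1) = 2.6768
rc^k = 5.1414
eta = 0.5150 = 51.5006%

51.5006%


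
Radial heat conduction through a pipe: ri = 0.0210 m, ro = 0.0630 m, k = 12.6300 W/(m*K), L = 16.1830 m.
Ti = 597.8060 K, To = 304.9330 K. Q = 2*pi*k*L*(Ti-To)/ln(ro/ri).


dT = 292.8730 K
ln(ro/ri) = 1.0986
Q = 2*pi*12.6300*16.1830*292.8730 / 1.0986 = 342355.3637 W

342355.3637 W


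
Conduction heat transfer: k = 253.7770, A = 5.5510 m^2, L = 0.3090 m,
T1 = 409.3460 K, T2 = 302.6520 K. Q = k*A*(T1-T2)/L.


dT = 106.6940 K
Q = 253.7770 * 5.5510 * 106.6940 / 0.3090 = 486412.8105 W

486412.8105 W


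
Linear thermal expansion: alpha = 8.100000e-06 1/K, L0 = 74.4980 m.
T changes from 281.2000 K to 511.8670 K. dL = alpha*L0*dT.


dT = 230.6670 K
dL = 8.100000e-06 * 74.4980 * 230.6670 = 0.139192 m
L_final = 74.637192 m

dL = 0.139192 m


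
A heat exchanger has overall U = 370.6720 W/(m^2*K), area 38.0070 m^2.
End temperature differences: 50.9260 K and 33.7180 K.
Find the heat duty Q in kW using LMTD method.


LMTD = 41.7324 K
Q = 370.6720 * 38.0070 * 41.7324 = 587931.0935 W = 587.9311 kW

587.9311 kW


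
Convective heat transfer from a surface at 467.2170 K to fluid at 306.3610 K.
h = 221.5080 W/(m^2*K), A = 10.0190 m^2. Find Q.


dT = 160.8560 K
Q = 221.5080 * 10.0190 * 160.8560 = 356985.8954 W

356985.8954 W


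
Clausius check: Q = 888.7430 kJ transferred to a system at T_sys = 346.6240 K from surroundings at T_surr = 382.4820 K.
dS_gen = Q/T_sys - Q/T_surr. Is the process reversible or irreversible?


dS_sys = 888.7430/346.6240 = 2.5640 kJ/K
dS_surr = -888.7430/382.4820 = -2.3236 kJ/K
dS_gen = 2.5640 - 2.3236 = 0.2404 kJ/K (irreversible)

dS_gen = 0.2404 kJ/K, irreversible


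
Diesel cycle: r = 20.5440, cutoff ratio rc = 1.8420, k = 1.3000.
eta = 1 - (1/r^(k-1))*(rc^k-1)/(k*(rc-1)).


r^(k-1) = 2.4763
rc^k = 2.2125
eta = 0.5527 = 55.2690%

55.2690%


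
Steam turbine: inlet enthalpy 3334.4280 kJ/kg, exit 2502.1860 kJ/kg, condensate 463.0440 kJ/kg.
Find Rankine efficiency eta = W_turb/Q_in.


W = 832.2420 kJ/kg
Q_in = 2871.3840 kJ/kg
eta = 0.2898 = 28.9840%

eta = 28.9840%


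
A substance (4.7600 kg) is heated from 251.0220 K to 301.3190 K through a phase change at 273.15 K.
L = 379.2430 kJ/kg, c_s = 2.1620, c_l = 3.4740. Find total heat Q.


Q1 (sensible, solid) = 4.7600 * 2.1620 * 22.1280 = 227.7219 kJ
Q2 (latent) = 4.7600 * 379.2430 = 1805.1967 kJ
Q3 (sensible, liquid) = 4.7600 * 3.4740 * 28.1690 = 465.8093 kJ
Q_total = 2498.7279 kJ

2498.7279 kJ


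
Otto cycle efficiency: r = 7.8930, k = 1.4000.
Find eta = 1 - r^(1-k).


r^(k-1) = 2.2851
eta = 1 - 1/2.2851 = 0.5624 = 56.2374%

56.2374%


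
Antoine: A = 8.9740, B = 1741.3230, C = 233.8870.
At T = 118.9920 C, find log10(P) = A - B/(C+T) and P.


C+T = 352.8790
B/(C+T) = 4.9346
log10(P) = 8.9740 - 4.9346 = 4.0394
P = 10^4.0394 = 10949.1949 mmHg

10949.1949 mmHg


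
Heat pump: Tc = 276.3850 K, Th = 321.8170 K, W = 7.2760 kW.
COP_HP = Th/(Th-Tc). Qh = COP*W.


COP = 321.8170 / 45.4320 = 7.0835
Qh = 7.0835 * 7.2760 = 51.5395 kW

COP = 7.0835, Qh = 51.5395 kW


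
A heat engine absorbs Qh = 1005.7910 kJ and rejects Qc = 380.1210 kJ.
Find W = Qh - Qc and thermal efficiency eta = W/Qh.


W = 1005.7910 - 380.1210 = 625.6700 kJ
eta = 625.6700 / 1005.7910 = 0.6221 = 62.2068%

W = 625.6700 kJ, eta = 62.2068%


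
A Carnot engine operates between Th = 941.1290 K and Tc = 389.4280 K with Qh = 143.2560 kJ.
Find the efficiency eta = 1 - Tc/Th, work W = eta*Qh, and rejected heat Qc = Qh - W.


eta = 1 - 389.4280/941.1290 = 0.5862
W = 0.5862 * 143.2560 = 83.9784 kJ
Qc = 143.2560 - 83.9784 = 59.2776 kJ

eta = 58.6212%, W = 83.9784 kJ, Qc = 59.2776 kJ


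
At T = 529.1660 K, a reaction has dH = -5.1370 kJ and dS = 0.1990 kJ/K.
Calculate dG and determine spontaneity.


T*dS = 529.1660 * 0.1990 = 105.3040 kJ
dG = -5.1370 - 105.3040 = -110.4410 kJ (spontaneous)

dG = -110.4410 kJ, spontaneous


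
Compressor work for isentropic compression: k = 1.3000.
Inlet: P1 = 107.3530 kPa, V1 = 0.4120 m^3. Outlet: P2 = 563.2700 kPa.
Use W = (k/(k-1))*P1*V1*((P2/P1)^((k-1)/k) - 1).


(k-1)/k = 0.2308
(P2/P1)^exp = 1.4660
W = 4.3333 * 107.3530 * 0.4120 * (1.4660 - 1) = 89.3123 kJ

89.3123 kJ


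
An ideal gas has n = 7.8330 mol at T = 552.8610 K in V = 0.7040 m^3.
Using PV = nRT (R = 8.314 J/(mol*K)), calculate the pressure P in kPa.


P = nRT/V = 7.8330 * 8.314 * 552.8610 / 0.7040
= 36004.2776 / 0.7040 = 51142.4398 Pa = 51.1424 kPa

51.1424 kPa


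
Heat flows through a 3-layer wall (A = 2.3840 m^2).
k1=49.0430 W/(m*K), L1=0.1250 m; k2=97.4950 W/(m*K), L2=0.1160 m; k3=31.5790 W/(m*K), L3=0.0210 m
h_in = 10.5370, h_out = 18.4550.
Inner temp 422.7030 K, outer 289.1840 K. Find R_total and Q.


R_conv_in = 1/(10.5370*2.3840) = 0.0398
R_1 = 0.1250/(49.0430*2.3840) = 0.0011
R_2 = 0.1160/(97.4950*2.3840) = 0.0005
R_3 = 0.0210/(31.5790*2.3840) = 0.0003
R_conv_out = 1/(18.4550*2.3840) = 0.0227
R_total = 0.0644 K/W
Q = 133.5190 / 0.0644 = 2073.7692 W

R_total = 0.0644 K/W, Q = 2073.7692 W


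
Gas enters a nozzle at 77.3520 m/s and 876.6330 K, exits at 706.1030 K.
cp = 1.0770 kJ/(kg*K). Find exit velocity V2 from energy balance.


dT = 170.5300 K
2*cp*1000*dT = 367321.6200
V1^2 = 5983.3319
V2 = sqrt(373304.9519) = 610.9869 m/s

610.9869 m/s


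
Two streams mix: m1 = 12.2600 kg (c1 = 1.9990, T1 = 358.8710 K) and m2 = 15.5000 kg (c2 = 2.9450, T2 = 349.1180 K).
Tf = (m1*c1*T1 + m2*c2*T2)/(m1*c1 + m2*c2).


num = 24731.4811
den = 70.1552
Tf = 352.5251 K

352.5251 K


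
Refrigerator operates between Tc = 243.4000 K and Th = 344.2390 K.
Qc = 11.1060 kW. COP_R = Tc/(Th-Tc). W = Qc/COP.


COP = 243.4000 / 100.8390 = 2.4137
W = 11.1060 / 2.4137 = 4.6011 kW

COP = 2.4137, W = 4.6011 kW


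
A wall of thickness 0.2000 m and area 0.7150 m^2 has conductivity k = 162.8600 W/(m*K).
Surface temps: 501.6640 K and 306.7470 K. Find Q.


dT = 194.9170 K
Q = 162.8600 * 0.7150 * 194.9170 / 0.2000 = 113485.4529 W

113485.4529 W


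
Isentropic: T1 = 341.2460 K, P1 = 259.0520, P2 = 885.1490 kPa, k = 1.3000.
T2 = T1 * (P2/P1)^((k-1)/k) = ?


(k-1)/k = 0.2308
(P2/P1)^exp = 1.3278
T2 = 341.2460 * 1.3278 = 453.1196 K

453.1196 K


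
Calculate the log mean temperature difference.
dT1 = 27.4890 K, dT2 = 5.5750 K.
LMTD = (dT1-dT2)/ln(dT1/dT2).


dT1/dT2 = 4.9308
ln(dT1/dT2) = 1.5955
LMTD = 21.9140 / 1.5955 = 13.7349 K

13.7349 K


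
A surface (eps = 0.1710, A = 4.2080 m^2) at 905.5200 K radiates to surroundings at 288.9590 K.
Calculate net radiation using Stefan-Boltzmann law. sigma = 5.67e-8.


T^4 = 6.7235e+11
Tsurr^4 = 6.9718e+09
Q = 0.1710 * 5.67e-8 * 4.2080 * 6.6537e+11 = 27146.8981 W

27146.8981 W


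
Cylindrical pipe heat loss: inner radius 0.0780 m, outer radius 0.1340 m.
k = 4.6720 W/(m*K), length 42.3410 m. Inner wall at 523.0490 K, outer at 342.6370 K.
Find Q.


dT = 180.4120 K
ln(ro/ri) = 0.5411
Q = 2*pi*4.6720*42.3410*180.4120 / 0.5411 = 414387.6862 W

414387.6862 W


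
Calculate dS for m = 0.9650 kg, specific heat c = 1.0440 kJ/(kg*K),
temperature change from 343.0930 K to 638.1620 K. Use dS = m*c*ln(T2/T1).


T2/T1 = 1.8600
ln(T2/T1) = 0.6206
dS = 0.9650 * 1.0440 * 0.6206 = 0.6252 kJ/K

0.6252 kJ/K


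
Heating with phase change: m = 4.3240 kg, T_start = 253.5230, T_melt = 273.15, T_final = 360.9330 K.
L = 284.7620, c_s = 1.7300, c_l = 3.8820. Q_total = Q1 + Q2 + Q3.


Q1 (sensible, solid) = 4.3240 * 1.7300 * 19.6270 = 146.8202 kJ
Q2 (latent) = 4.3240 * 284.7620 = 1231.3109 kJ
Q3 (sensible, liquid) = 4.3240 * 3.8820 * 87.7830 = 1473.5051 kJ
Q_total = 2851.6361 kJ

2851.6361 kJ


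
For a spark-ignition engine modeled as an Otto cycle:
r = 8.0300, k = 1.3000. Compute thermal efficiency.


r^(k-1) = 1.8682
eta = 1 - 1/1.8682 = 0.4647 = 46.4715%

46.4715%


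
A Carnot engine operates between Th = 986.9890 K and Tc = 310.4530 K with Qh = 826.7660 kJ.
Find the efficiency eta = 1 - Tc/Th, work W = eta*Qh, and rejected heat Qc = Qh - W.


eta = 1 - 310.4530/986.9890 = 0.6855
W = 0.6855 * 826.7660 = 566.7104 kJ
Qc = 826.7660 - 566.7104 = 260.0556 kJ

eta = 68.5454%, W = 566.7104 kJ, Qc = 260.0556 kJ


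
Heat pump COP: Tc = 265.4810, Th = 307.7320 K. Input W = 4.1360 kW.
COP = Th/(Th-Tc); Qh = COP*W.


COP = 307.7320 / 42.2510 = 7.2834
Qh = 7.2834 * 4.1360 = 30.1242 kW

COP = 7.2834, Qh = 30.1242 kW


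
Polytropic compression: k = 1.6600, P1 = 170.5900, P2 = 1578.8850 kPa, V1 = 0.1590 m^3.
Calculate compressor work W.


(k-1)/k = 0.3976
(P2/P1)^exp = 2.4223
W = 2.5152 * 170.5900 * 0.1590 * (2.4223 - 1) = 97.0308 kJ

97.0308 kJ


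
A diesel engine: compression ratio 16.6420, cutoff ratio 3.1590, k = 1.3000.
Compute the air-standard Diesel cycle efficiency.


r^(k-1) = 2.3247
rc^k = 4.4608
eta = 0.4696 = 46.9578%

46.9578%


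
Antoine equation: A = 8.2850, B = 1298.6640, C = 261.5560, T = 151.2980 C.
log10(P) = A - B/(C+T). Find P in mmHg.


C+T = 412.8540
B/(C+T) = 3.1456
log10(P) = 8.2850 - 3.1456 = 5.1394
P = 10^5.1394 = 137855.1875 mmHg

137855.1875 mmHg


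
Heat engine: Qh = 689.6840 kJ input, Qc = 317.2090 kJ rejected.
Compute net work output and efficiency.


W = 689.6840 - 317.2090 = 372.4750 kJ
eta = 372.4750 / 689.6840 = 0.5401 = 54.0066%

W = 372.4750 kJ, eta = 54.0066%


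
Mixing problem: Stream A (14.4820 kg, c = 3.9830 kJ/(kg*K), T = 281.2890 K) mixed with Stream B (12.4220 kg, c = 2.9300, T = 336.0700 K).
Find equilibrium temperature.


num = 28457.0158
den = 94.0783
Tf = 302.4824 K

302.4824 K


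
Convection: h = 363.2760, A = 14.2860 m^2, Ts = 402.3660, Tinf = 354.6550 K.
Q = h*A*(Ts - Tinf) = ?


dT = 47.7110 K
Q = 363.2760 * 14.2860 * 47.7110 = 247608.6840 W

247608.6840 W


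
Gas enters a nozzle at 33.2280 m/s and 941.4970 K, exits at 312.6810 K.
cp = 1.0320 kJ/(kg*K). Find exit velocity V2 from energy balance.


dT = 628.8160 K
2*cp*1000*dT = 1297876.2240
V1^2 = 1104.1000
V2 = sqrt(1298980.3240) = 1139.7282 m/s

1139.7282 m/s


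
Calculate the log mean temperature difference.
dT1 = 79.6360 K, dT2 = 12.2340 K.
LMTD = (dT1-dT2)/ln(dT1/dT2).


dT1/dT2 = 6.5094
ln(dT1/dT2) = 1.8732
LMTD = 67.4020 / 1.8732 = 35.9814 K

35.9814 K


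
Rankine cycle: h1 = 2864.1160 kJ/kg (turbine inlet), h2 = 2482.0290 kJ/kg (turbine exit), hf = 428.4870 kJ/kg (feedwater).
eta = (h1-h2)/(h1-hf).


W = 382.0870 kJ/kg
Q_in = 2435.6290 kJ/kg
eta = 0.1569 = 15.6874%

eta = 15.6874%


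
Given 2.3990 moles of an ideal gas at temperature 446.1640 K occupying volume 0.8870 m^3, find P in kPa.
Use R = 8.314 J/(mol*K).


P = nRT/V = 2.3990 * 8.314 * 446.1640 / 0.8870
= 8898.8686 / 0.8870 = 10032.5463 Pa = 10.0325 kPa

10.0325 kPa


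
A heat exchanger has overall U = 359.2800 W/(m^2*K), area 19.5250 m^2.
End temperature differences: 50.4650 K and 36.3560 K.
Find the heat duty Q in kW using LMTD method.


LMTD = 43.0256 K
Q = 359.2800 * 19.5250 * 43.0256 = 301822.3437 W = 301.8223 kW

301.8223 kW


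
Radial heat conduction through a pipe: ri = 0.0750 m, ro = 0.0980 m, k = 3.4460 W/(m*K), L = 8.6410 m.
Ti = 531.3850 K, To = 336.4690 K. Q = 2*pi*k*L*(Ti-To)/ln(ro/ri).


dT = 194.9160 K
ln(ro/ri) = 0.2675
Q = 2*pi*3.4460*8.6410*194.9160 / 0.2675 = 136337.8224 W

136337.8224 W


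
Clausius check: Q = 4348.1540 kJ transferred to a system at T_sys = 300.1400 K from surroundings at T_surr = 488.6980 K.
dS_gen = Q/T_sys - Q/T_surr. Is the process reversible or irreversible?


dS_sys = 4348.1540/300.1400 = 14.4871 kJ/K
dS_surr = -4348.1540/488.6980 = -8.8974 kJ/K
dS_gen = 14.4871 - 8.8974 = 5.5897 kJ/K (irreversible)

dS_gen = 5.5897 kJ/K, irreversible


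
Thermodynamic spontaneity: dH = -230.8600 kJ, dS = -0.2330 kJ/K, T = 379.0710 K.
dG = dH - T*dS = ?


T*dS = 379.0710 * -0.2330 = -88.3235 kJ
dG = -230.8600 + 88.3235 = -142.5365 kJ (spontaneous)

dG = -142.5365 kJ, spontaneous


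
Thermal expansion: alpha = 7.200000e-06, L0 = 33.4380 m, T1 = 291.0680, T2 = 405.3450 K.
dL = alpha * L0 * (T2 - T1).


dT = 114.2770 K
dL = 7.200000e-06 * 33.4380 * 114.2770 = 0.027513 m
L_final = 33.465513 m

dL = 0.027513 m


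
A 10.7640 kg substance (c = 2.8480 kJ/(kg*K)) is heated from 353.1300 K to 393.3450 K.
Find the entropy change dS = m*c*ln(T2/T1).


T2/T1 = 1.1139
ln(T2/T1) = 0.1079
dS = 10.7640 * 2.8480 * 0.1079 = 3.3063 kJ/K

3.3063 kJ/K


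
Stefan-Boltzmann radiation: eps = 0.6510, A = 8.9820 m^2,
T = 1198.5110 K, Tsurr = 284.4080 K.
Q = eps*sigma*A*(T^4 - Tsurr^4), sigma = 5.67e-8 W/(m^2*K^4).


T^4 = 2.0633e+12
Tsurr^4 = 6.5429e+09
Q = 0.6510 * 5.67e-8 * 8.9820 * 2.0568e+12 = 681908.1021 W

681908.1021 W


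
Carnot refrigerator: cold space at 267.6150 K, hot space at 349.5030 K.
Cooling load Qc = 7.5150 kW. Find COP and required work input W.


COP = 267.6150 / 81.8880 = 3.2681
W = 7.5150 / 3.2681 = 2.2995 kW

COP = 3.2681, W = 2.2995 kW


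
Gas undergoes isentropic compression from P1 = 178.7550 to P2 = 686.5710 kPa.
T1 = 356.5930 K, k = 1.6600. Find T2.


(k-1)/k = 0.3976
(P2/P1)^exp = 1.7075
T2 = 356.5930 * 1.7075 = 608.8853 K

608.8853 K


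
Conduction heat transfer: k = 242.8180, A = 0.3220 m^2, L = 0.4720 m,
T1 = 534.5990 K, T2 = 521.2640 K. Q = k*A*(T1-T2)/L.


dT = 13.3350 K
Q = 242.8180 * 0.3220 * 13.3350 / 0.4720 = 2208.9596 W

2208.9596 W


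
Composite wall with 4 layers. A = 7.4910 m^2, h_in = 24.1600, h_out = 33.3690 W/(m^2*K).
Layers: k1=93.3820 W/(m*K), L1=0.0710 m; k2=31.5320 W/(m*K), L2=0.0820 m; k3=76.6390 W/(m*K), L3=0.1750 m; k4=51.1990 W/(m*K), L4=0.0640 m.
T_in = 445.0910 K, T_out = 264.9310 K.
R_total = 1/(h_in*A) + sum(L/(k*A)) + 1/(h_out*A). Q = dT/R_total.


R_conv_in = 1/(24.1600*7.4910) = 0.0055
R_1 = 0.0710/(93.3820*7.4910) = 0.0001
R_2 = 0.0820/(31.5320*7.4910) = 0.0003
R_3 = 0.1750/(76.6390*7.4910) = 0.0003
R_4 = 0.0640/(51.1990*7.4910) = 0.0002
R_conv_out = 1/(33.3690*7.4910) = 0.0040
R_total = 0.0104 K/W
Q = 180.1600 / 0.0104 = 17246.3556 W

R_total = 0.0104 K/W, Q = 17246.3556 W


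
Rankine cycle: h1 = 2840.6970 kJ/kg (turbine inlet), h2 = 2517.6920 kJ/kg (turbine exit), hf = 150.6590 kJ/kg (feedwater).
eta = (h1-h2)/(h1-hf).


W = 323.0050 kJ/kg
Q_in = 2690.0380 kJ/kg
eta = 0.1201 = 12.0075%

eta = 12.0075%


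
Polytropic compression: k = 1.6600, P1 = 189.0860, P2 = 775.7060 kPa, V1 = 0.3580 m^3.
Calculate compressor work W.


(k-1)/k = 0.3976
(P2/P1)^exp = 1.7528
W = 2.5152 * 189.0860 * 0.3580 * (1.7528 - 1) = 128.1737 kJ

128.1737 kJ


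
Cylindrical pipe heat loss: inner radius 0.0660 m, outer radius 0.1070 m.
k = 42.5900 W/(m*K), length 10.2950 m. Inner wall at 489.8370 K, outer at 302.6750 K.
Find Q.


dT = 187.1620 K
ln(ro/ri) = 0.4832
Q = 2*pi*42.5900*10.2950*187.1620 / 0.4832 = 1067155.9673 W

1067155.9673 W


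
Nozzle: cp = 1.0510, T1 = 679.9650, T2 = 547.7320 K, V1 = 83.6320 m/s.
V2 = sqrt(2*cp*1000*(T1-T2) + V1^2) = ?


dT = 132.2330 K
2*cp*1000*dT = 277953.7660
V1^2 = 6994.3114
V2 = sqrt(284948.0774) = 533.8053 m/s

533.8053 m/s


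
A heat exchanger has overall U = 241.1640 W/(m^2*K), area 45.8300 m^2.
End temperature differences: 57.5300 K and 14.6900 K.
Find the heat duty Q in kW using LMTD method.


LMTD = 31.3814 K
Q = 241.1640 * 45.8300 * 31.3814 = 346844.4468 W = 346.8444 kW

346.8444 kW


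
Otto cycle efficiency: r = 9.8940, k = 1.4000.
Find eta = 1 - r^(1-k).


r^(k-1) = 2.5012
eta = 1 - 1/2.5012 = 0.6002 = 60.0192%

60.0192%


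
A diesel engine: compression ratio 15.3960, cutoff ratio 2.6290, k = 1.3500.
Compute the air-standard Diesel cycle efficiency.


r^(k-1) = 2.6037
rc^k = 3.6874
eta = 0.5307 = 53.0667%

53.0667%


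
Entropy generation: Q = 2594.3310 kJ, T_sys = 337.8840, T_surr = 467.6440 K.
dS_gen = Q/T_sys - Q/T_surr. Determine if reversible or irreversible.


dS_sys = 2594.3310/337.8840 = 7.6782 kJ/K
dS_surr = -2594.3310/467.6440 = -5.5477 kJ/K
dS_gen = 7.6782 - 5.5477 = 2.1305 kJ/K (irreversible)

dS_gen = 2.1305 kJ/K, irreversible


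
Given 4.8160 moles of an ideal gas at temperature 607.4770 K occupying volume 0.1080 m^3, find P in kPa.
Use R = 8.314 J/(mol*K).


P = nRT/V = 4.8160 * 8.314 * 607.4770 / 0.1080
= 24323.5152 / 0.1080 = 225217.7329 Pa = 225.2177 kPa

225.2177 kPa


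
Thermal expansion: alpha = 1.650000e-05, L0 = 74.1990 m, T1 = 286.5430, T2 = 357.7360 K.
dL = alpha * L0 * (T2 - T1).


dT = 71.1930 K
dL = 1.650000e-05 * 74.1990 * 71.1930 = 0.087160 m
L_final = 74.286160 m

dL = 0.087160 m


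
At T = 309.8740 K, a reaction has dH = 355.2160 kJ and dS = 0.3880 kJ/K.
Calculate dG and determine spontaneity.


T*dS = 309.8740 * 0.3880 = 120.2311 kJ
dG = 355.2160 - 120.2311 = 234.9849 kJ (non-spontaneous)

dG = 234.9849 kJ, non-spontaneous


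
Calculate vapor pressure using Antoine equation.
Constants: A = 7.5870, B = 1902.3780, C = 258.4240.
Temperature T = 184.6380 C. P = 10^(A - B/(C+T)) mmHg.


C+T = 443.0620
B/(C+T) = 4.2937
log10(P) = 7.5870 - 4.2937 = 3.2933
P = 10^3.2933 = 1964.6895 mmHg

1964.6895 mmHg


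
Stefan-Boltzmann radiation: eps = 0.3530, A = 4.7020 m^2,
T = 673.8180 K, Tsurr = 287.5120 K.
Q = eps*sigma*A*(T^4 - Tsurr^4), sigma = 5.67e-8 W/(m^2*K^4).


T^4 = 2.0614e+11
Tsurr^4 = 6.8332e+09
Q = 0.3530 * 5.67e-8 * 4.7020 * 1.9931e+11 = 18757.3272 W

18757.3272 W


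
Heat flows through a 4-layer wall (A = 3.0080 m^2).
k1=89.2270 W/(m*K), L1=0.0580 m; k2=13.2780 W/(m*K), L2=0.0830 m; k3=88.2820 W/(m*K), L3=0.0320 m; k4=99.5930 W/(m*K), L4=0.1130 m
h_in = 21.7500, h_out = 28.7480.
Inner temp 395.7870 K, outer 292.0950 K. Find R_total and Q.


R_conv_in = 1/(21.7500*3.0080) = 0.0153
R_1 = 0.0580/(89.2270*3.0080) = 0.0002
R_2 = 0.0830/(13.2780*3.0080) = 0.0021
R_3 = 0.0320/(88.2820*3.0080) = 0.0001
R_4 = 0.1130/(99.5930*3.0080) = 0.0004
R_conv_out = 1/(28.7480*3.0080) = 0.0116
R_total = 0.0296 K/W
Q = 103.6920 / 0.0296 = 3498.2636 W

R_total = 0.0296 K/W, Q = 3498.2636 W


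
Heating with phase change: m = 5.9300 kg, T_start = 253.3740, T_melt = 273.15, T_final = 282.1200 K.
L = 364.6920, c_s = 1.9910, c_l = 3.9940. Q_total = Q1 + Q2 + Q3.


Q1 (sensible, solid) = 5.9300 * 1.9910 * 19.7760 = 233.4879 kJ
Q2 (latent) = 5.9300 * 364.6920 = 2162.6236 kJ
Q3 (sensible, liquid) = 5.9300 * 3.9940 * 8.9700 = 212.4492 kJ
Q_total = 2608.5607 kJ

2608.5607 kJ


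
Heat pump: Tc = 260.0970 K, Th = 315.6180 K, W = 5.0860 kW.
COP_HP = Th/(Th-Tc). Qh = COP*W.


COP = 315.6180 / 55.5210 = 5.6847
Qh = 5.6847 * 5.0860 = 28.9122 kW

COP = 5.6847, Qh = 28.9122 kW


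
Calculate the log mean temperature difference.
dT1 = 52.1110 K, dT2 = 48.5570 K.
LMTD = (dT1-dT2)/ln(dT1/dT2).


dT1/dT2 = 1.0732
ln(dT1/dT2) = 0.0706
LMTD = 3.5540 / 0.0706 = 50.3131 K

50.3131 K


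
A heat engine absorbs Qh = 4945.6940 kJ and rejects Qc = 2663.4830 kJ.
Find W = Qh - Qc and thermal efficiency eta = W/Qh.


W = 4945.6940 - 2663.4830 = 2282.2110 kJ
eta = 2282.2110 / 4945.6940 = 0.4615 = 46.1454%

W = 2282.2110 kJ, eta = 46.1454%


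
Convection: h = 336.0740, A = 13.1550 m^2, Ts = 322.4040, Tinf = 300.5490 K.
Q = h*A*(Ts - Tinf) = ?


dT = 21.8550 K
Q = 336.0740 * 13.1550 * 21.8550 = 96622.1236 W

96622.1236 W


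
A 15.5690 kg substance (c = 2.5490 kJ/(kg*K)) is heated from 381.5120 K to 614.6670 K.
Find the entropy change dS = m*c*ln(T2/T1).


T2/T1 = 1.6111
ln(T2/T1) = 0.4769
dS = 15.5690 * 2.5490 * 0.4769 = 18.9275 kJ/K

18.9275 kJ/K


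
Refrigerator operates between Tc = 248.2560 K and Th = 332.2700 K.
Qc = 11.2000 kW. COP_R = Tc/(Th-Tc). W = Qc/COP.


COP = 248.2560 / 84.0140 = 2.9549
W = 11.2000 / 2.9549 = 3.7903 kW

COP = 2.9549, W = 3.7903 kW


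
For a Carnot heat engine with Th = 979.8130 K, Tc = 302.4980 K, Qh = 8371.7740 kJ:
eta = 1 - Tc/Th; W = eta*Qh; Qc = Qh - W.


eta = 1 - 302.4980/979.8130 = 0.6913
W = 0.6913 * 8371.7740 = 5787.1534 kJ
Qc = 8371.7740 - 5787.1534 = 2584.6206 kJ

eta = 69.1270%, W = 5787.1534 kJ, Qc = 2584.6206 kJ


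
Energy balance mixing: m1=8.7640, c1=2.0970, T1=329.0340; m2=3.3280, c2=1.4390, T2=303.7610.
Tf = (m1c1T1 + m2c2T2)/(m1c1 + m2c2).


num = 7501.7314
den = 23.1671
Tf = 323.8097 K

323.8097 K


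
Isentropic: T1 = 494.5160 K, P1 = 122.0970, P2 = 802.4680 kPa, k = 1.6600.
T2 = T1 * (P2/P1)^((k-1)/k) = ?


(k-1)/k = 0.3976
(P2/P1)^exp = 2.1141
T2 = 494.5160 * 2.1141 = 1045.4398 K

1045.4398 K


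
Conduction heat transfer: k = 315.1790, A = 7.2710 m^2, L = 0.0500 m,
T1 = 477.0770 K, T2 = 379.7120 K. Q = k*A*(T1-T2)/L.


dT = 97.3650 K
Q = 315.1790 * 7.2710 * 97.3650 / 0.0500 = 4462562.1930 W

4462562.1930 W


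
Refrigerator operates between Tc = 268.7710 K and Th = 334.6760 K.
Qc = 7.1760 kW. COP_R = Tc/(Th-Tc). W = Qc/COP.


COP = 268.7710 / 65.9050 = 4.0782
W = 7.1760 / 4.0782 = 1.7596 kW

COP = 4.0782, W = 1.7596 kW


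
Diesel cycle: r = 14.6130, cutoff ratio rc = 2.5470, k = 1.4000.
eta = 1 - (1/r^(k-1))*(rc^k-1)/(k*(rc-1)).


r^(k-1) = 2.9235
rc^k = 3.7020
eta = 0.5732 = 57.3247%

57.3247%


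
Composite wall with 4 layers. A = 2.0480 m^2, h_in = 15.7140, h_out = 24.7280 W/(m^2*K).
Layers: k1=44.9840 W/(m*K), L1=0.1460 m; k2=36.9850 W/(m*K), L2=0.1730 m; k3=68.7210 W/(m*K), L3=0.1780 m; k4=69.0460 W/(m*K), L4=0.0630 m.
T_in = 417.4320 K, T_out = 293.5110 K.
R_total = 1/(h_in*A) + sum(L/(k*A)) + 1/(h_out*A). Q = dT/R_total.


R_conv_in = 1/(15.7140*2.0480) = 0.0311
R_1 = 0.1460/(44.9840*2.0480) = 0.0016
R_2 = 0.1730/(36.9850*2.0480) = 0.0023
R_3 = 0.1780/(68.7210*2.0480) = 0.0013
R_4 = 0.0630/(69.0460*2.0480) = 0.0004
R_conv_out = 1/(24.7280*2.0480) = 0.0197
R_total = 0.0564 K/W
Q = 123.9210 / 0.0564 = 2197.2551 W

R_total = 0.0564 K/W, Q = 2197.2551 W


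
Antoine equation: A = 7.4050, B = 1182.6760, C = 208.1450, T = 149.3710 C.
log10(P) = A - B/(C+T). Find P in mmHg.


C+T = 357.5160
B/(C+T) = 3.3080
log10(P) = 7.4050 - 3.3080 = 4.0970
P = 10^4.0970 = 12501.5377 mmHg

12501.5377 mmHg


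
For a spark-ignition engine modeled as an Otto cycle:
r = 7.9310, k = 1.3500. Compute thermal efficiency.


r^(k-1) = 2.0643
eta = 1 - 1/2.0643 = 0.5156 = 51.5565%

51.5565%


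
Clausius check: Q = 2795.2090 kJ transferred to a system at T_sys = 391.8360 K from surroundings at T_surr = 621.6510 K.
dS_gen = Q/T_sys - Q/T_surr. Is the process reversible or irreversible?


dS_sys = 2795.2090/391.8360 = 7.1336 kJ/K
dS_surr = -2795.2090/621.6510 = -4.4964 kJ/K
dS_gen = 7.1336 - 4.4964 = 2.6372 kJ/K (irreversible)

dS_gen = 2.6372 kJ/K, irreversible


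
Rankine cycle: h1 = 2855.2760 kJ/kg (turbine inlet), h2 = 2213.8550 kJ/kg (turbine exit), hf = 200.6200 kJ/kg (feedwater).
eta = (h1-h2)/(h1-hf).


W = 641.4210 kJ/kg
Q_in = 2654.6560 kJ/kg
eta = 0.2416 = 24.1621%

eta = 24.1621%


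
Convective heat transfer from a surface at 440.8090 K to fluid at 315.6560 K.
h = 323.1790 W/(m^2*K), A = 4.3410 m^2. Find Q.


dT = 125.1530 K
Q = 323.1790 * 4.3410 * 125.1530 = 175579.6516 W

175579.6516 W


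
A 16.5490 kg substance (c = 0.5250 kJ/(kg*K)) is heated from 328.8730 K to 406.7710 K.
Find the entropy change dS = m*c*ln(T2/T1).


T2/T1 = 1.2369
ln(T2/T1) = 0.2126
dS = 16.5490 * 0.5250 * 0.2126 = 1.8469 kJ/K

1.8469 kJ/K


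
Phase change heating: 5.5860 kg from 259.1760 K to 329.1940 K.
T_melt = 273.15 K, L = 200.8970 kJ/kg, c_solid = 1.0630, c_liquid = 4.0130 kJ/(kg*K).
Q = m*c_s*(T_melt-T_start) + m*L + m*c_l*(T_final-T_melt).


Q1 (sensible, solid) = 5.5860 * 1.0630 * 13.9740 = 82.9765 kJ
Q2 (latent) = 5.5860 * 200.8970 = 1122.2106 kJ
Q3 (sensible, liquid) = 5.5860 * 4.0130 * 56.0440 = 1256.3169 kJ
Q_total = 2461.5040 kJ

2461.5040 kJ


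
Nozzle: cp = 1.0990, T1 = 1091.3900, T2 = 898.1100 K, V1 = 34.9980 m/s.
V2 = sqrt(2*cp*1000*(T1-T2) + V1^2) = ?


dT = 193.2800 K
2*cp*1000*dT = 424829.4400
V1^2 = 1224.8600
V2 = sqrt(426054.3000) = 652.7284 m/s

652.7284 m/s


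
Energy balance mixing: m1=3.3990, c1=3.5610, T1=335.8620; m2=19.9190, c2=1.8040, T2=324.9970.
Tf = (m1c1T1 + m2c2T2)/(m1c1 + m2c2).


num = 15743.6215
den = 48.0377
Tf = 327.7346 K

327.7346 K


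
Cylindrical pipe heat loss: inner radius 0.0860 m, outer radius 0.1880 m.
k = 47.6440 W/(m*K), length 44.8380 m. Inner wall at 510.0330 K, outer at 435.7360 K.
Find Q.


dT = 74.2970 K
ln(ro/ri) = 0.7821
Q = 2*pi*47.6440*44.8380*74.2970 / 0.7821 = 1275105.9452 W

1275105.9452 W


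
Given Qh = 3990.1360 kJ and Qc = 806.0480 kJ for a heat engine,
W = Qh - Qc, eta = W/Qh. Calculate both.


W = 3990.1360 - 806.0480 = 3184.0880 kJ
eta = 3184.0880 / 3990.1360 = 0.7980 = 79.7990%

W = 3184.0880 kJ, eta = 79.7990%


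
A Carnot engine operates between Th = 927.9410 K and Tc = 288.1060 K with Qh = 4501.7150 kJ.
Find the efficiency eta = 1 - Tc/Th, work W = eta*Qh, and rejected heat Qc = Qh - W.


eta = 1 - 288.1060/927.9410 = 0.6895
W = 0.6895 * 4501.7150 = 3104.0280 kJ
Qc = 4501.7150 - 3104.0280 = 1397.6870 kJ

eta = 68.9521%, W = 3104.0280 kJ, Qc = 1397.6870 kJ


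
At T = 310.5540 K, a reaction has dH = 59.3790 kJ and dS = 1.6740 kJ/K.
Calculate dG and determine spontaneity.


T*dS = 310.5540 * 1.6740 = 519.8674 kJ
dG = 59.3790 - 519.8674 = -460.4884 kJ (spontaneous)

dG = -460.4884 kJ, spontaneous


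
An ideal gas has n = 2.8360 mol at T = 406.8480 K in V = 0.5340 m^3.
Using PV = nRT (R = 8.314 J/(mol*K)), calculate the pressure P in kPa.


P = nRT/V = 2.8360 * 8.314 * 406.8480 / 0.5340
= 9592.8672 / 0.5340 = 17964.1708 Pa = 17.9642 kPa

17.9642 kPa


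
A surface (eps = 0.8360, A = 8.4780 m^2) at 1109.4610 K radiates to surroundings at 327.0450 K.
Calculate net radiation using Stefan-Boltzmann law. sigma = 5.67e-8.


T^4 = 1.5151e+12
Tsurr^4 = 1.1440e+10
Q = 0.8360 * 5.67e-8 * 8.4780 * 1.5037e+12 = 604281.4749 W

604281.4749 W
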